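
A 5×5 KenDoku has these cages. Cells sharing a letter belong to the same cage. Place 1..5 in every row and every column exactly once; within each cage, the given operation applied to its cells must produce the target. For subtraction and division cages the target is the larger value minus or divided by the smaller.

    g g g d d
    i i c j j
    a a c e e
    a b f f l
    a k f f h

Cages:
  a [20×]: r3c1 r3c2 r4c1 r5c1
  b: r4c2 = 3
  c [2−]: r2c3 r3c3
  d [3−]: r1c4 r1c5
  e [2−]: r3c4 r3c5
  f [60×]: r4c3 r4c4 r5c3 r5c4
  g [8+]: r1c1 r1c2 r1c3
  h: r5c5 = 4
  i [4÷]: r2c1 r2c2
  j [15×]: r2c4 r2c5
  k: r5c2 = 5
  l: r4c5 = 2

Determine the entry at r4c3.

B is a freebie; hence r4c2 = 3.
Cage l is given; hence r4c5 = 2.
Cage k is given, leaving r5c2 = 5.
Cage h is a single given cell, so r5c5 = 4.
Row 2 needs a 2, and only r2c3 is open for it.
The two cells of cage c must have difference 2; hence r3c3 = 4.
Column 3 now contains 4; hence r4c3 = 5.
5 is placed in row 4, so r4c4 = 4.
4 is placed in column 4, leaving r1c4 = 2.
The two cells of cage d must have difference 3, which forces r1c5 = 5.
Column 5 now contains 5, so r2c5 = 3.
Cage a needs product 20, which forces r3c1 = 5.
Cage a has product 20; hence r3c2 = 2.
3 is placed in column 5, which forces r3c5 = 1.
4 is placed in row 4; hence r4c1 = 1.
The 4 cells of cage a must have product 20, which forces r5c1 = 2.
Column 1 now contains 1, leaving r2c1 = 4.
Cage i needs two cells with quotient 4, leaving r2c2 = 1.
3 is placed in row 2, which forces r2c4 = 5.
Row 3 now contains 1; hence r3c4 = 3.
Column 4 now contains 3, so r5c4 = 1.
Column 1 now contains 4, leaving r1c1 = 3.
1 is placed in column 2; hence r1c2 = 4.
Cage g needs sum 8, leaving r1c3 = 1.
Row 5 already has 1; hence r5c3 = 3.
Filled in: 3 4 1 2 5 / 4 1 2 5 3 / 5 2 4 3 1 / 1 3 5 4 2 / 2 5 3 1 4.

5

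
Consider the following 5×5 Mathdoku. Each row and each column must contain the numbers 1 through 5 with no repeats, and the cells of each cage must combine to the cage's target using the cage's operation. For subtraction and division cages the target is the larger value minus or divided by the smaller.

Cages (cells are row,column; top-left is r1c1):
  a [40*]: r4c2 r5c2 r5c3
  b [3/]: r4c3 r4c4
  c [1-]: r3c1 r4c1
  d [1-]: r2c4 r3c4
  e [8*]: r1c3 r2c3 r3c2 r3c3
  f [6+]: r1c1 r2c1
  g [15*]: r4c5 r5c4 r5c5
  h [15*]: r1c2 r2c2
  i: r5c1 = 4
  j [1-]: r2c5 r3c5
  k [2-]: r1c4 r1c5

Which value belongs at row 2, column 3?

The 4 cells of cage e must have product 8; hence r3c2 = 1.
Cage i is given, which forces r5c1 = 4.
Cage a has product 40; hence r4c2 = 4.
Row 4 needs a 2, and only r4c1 is open for it.
Column 1 now contains 2, leaving r3c1 = 3.
Row 2 needs a 2, and only r2c3 is open for it.
The 4 cells of cage e must have product 8; hence r1c3 = 1.
Column 3 already has 2, which forces r3c3 = 4.
1 is placed in column 3, which forces r4c3 = 3.
Row 4 now contains 3; hence r4c4 = 1.
Row 4 now contains 1, so r4c5 = 5.
Cage a has product 40; hence r5c2 = 2.
Column 3 already has 2, so r5c3 = 5.
5 is placed in row 5, so r5c4 = 3.
Row 5 now contains 3, which forces r5c5 = 1.
Row 1 now contains 1, so r1c1 = 5.
5 is placed in row 1; hence r1c2 = 3.
Cage f's pair has sum 6; hence r2c1 = 1.
Column 2 now contains 3; hence r2c2 = 5.
Cage d's pair has difference 1, so r2c4 = 4.
Cage j's pair has difference 1, which forces r2c5 = 3.
Cage d needs two cells with difference 1, leaving r3c4 = 5.
Column 5 already has 5, which forces r3c5 = 2.
4 is placed in column 4, which forces r1c4 = 2.
2 is placed in column 5, which forces r1c5 = 4.
Filled in: 5 3 1 2 4 / 1 5 2 4 3 / 3 1 4 5 2 / 2 4 3 1 5 / 4 2 5 3 1.

2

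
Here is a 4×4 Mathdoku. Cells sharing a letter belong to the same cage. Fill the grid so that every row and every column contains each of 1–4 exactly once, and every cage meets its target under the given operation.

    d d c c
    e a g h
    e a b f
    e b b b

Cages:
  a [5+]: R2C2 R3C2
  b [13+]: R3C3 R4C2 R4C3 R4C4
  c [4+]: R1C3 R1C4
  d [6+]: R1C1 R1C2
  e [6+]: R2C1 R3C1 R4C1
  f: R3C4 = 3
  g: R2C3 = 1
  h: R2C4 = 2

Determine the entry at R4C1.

1

G is a freebie, so R2C3 = 1.
Cage h is given, leaving R2C4 = 2.
Cage b has sum 13; hence R3C3 = 4.
Cage f is a single given cell, which forces R3C4 = 3.
Column 4 already has 3; hence R4C4 = 4.
1 is placed in column 3, leaving R1C3 = 3.
Column 4 already has 3, so R1C4 = 1.
2 is placed in row 2, so R2C1 = 3.
Row 2 already has 3, which forces R2C2 = 4.
3 is placed in column 3, leaving R4C3 = 2.
The two cells of cage d must have sum 6, which forces R1C1 = 4.
Column 2 already has 4, which forces R1C2 = 2.
The 3 cells of cage e must have sum 6, so R3C1 = 2.
Cage a's pair has sum 5, leaving R3C2 = 1.
Row 4 now contains 2, leaving R4C1 = 1.
Row 4 now contains 2, leaving R4C2 = 3.
Filled in: 4 2 3 1 / 3 4 1 2 / 2 1 4 3 / 1 3 2 4.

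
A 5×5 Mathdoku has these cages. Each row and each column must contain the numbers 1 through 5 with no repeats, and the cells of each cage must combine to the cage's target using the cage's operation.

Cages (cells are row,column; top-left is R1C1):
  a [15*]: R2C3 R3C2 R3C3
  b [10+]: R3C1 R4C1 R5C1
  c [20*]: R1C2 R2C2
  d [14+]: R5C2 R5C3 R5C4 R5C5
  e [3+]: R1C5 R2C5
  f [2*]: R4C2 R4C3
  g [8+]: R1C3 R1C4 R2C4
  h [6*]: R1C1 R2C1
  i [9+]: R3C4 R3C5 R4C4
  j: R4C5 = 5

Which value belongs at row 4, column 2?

Cage j is a single given cell; hence R4C5 = 5.
In row 5, 1 can only go at R5C1, so R5C1 = 1.
Cage b has sum 10, leaving R3C1 = 5.
Cage b needs sum 10, leaving R4C1 = 4.
Cage a needs product 15; hence R2C3 = 5.
Cage c's pair has product 20, leaving R1C2 = 5.
Row 2 already has 5, so R2C2 = 4.
The 4 cells of cage d must have sum 14, leaving R5C4 = 5.
Row 4 needs a 3, and only R4C4 is open for it.
Cage g has sum 8; hence R1C4 = 4.
Column 4 now contains 4; hence R3C4 = 2.
Row 3 now contains 2, which forces R3C5 = 4.
The 3 cells of cage g must have sum 8, so R1C3 = 3.
Column 4 already has 2, so R2C4 = 1.
Row 2 now contains 1, leaving R2C5 = 2.
3 is placed in column 3, leaving R3C3 = 1.
1 is placed in column 3, which forces R4C3 = 2.
Cage d has sum 14; hence R5C3 = 4.
Column 5 already has 2, leaving R5C5 = 3.
3 is placed in row 1, leaving R1C1 = 2.
Column 5 already has 2; hence R1C5 = 1.
2 is placed in row 2, so R2C1 = 3.
Row 3 already has 1, leaving R3C2 = 3.
Row 4 already has 2, leaving R4C2 = 1.
Row 5 already has 3, which forces R5C2 = 2.
The full grid is 2 5 3 4 1 / 3 4 5 1 2 / 5 3 1 2 4 / 4 1 2 3 5 / 1 2 4 5 3.

1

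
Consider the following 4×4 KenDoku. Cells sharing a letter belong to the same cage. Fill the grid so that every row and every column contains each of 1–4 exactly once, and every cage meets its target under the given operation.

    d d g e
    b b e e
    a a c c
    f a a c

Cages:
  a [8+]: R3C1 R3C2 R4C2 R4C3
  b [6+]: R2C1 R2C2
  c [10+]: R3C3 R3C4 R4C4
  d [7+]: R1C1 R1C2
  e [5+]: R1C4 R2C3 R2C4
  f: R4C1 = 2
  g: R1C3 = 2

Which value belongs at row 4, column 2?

Cage g is given, which forces R1C3 = 2.
Row 1 now contains 2; hence R1C4 = 1.
Column 3 already has 2; hence R2C3 = 1.
Column 4 already has 1, so R2C4 = 3.
Cage f is given, so R4C1 = 2.
Column 4 now contains 3; hence R4C4 = 4.
2 is placed in column 1, so R2C1 = 4.
Cage b's pair has sum 6, which forces R2C2 = 2.
The 4 cells of cage a must have sum 8, so R3C1 = 1.
Cage a has sum 8, so R3C2 = 3.
The 3 cells of cage c must have sum 10, which forces R3C3 = 4.
Column 4 already has 4, which forces R3C4 = 2.
Cage a has sum 8, so R4C2 = 1.
Row 4 now contains 4, leaving R4C3 = 3.
Column 1 now contains 4; hence R1C1 = 3.
Column 2 already has 3, which forces R1C2 = 4.
Filled in: 3 4 2 1 / 4 2 1 3 / 1 3 4 2 / 2 1 3 4.

1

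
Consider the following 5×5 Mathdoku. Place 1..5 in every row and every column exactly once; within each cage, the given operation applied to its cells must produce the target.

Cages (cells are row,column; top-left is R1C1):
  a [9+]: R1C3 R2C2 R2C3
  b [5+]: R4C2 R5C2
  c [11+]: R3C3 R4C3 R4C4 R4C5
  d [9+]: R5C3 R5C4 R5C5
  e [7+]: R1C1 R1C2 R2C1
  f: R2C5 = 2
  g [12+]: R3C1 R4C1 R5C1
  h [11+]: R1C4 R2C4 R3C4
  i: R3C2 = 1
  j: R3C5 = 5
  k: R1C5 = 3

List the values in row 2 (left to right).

1 5 3 4 2

Cage k is given, which forces R1C5 = 3.
F is a freebie, so R2C5 = 2.
I is a freebie, which forces R3C2 = 1.
J is a freebie, which forces R3C5 = 5.
The only place for 1 in row 5 is R5C5.
Column 5 now contains 1, leaving R4C5 = 4.
Row 4 needs a 5, and only R4C1 is open for it.
In row 5, 2 can only go at R5C2, so R5C2 = 2.
The 3 cells of cage e must have sum 7; hence R1C1 = 2.
Column 2 already has 2; hence R1C2 = 4.
Row 1 already has 4, leaving R1C4 = 5.
Cage e needs sum 7, so R2C1 = 1.
5 is placed in column 4, which forces R2C4 = 4.
4 is placed in column 4, leaving R3C4 = 2.
Column 2 already has 2, so R4C2 = 3.
Row 4 now contains 3, leaving R4C4 = 1.
5 is placed in column 4; hence R5C4 = 3.
Row 1 now contains 5; hence R1C3 = 1.
3 is placed in column 2; hence R2C2 = 5.
Cage a has sum 9, leaving R2C3 = 3.
Cage g needs sum 12, leaving R3C1 = 3.
Cage c needs sum 11, leaving R3C3 = 4.
1 is placed in row 4, leaving R4C3 = 2.
Row 5 already has 3; hence R5C1 = 4.
Row 5 already has 3, leaving R5C3 = 5.
The full grid is 2 4 1 5 3 / 1 5 3 4 2 / 3 1 4 2 5 / 5 3 2 1 4 / 4 2 5 3 1.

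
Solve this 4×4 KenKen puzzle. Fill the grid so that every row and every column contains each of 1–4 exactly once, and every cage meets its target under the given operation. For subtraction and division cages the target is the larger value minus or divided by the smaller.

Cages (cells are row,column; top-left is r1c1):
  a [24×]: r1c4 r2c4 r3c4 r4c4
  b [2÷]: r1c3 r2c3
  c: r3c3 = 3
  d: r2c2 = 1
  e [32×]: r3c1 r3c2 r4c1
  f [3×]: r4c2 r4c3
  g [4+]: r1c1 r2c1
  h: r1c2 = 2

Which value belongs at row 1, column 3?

H is a freebie, leaving r1c2 = 2.
Cage d is given; hence r2c2 = 1.
The 3 cells of cage e must have product 32, leaving r3c1 = 2.
The 3 cells of cage e must have product 32, leaving r3c2 = 4.
Cage c is a single given cell, so r3c3 = 3.
3 is placed in row 3; hence r3c4 = 1.
The 3 cells of cage e must have product 32, leaving r4c1 = 4.
Column 2 already has 1, leaving r4c2 = 3.
3 is placed in column 3, so r4c3 = 1.
Row 4 now contains 3, leaving r4c4 = 2.
Cage g's pair has sum 4, so r1c1 = 1.
Column 3 already has 1; hence r1c3 = 4.
Row 1 now contains 4; hence r1c4 = 3.
Row 2 already has 1, leaving r2c1 = 3.
Cage b needs two cells with quotient 2, so r2c3 = 2.
Column 4 already has 3, leaving r2c4 = 4.
The full grid is 1 2 4 3 / 3 1 2 4 / 2 4 3 1 / 4 3 1 2.

4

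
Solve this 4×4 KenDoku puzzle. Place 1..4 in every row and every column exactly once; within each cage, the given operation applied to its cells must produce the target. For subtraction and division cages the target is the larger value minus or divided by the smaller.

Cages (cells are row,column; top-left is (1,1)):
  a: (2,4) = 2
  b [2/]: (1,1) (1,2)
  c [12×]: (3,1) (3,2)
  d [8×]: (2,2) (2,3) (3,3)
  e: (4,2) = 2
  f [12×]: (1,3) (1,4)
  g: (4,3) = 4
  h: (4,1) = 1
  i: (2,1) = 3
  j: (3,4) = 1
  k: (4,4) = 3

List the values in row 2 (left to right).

3 4 1 2

Cage i is a single given cell, leaving (2,1) = 3.
A is a freebie, leaving (2,4) = 2.
3 is placed in column 1, so (3,1) = 4.
Row 3 already has 4, leaving (3,2) = 3.
J is a freebie, leaving (3,4) = 1.
H is a freebie, so (4,1) = 1.
Cage e is given; hence (4,2) = 2.
Cage g is a single given cell, leaving (4,3) = 4.
Cage k is a single given cell, so (4,4) = 3.
Column 1 now contains 1, which forces (1,1) = 2.
Column 3 already has 4, so (1,3) = 3.
Column 4 now contains 3, so (1,4) = 4.
Cage d has product 8, so (2,2) = 4.
Column 3 already has 4, leaving (2,3) = 1.
Row 3 now contains 1, leaving (3,3) = 2.
Row 1 already has 4; hence (1,2) = 1.
Filled in: 2 1 3 4 / 3 4 1 2 / 4 3 2 1 / 1 2 4 3.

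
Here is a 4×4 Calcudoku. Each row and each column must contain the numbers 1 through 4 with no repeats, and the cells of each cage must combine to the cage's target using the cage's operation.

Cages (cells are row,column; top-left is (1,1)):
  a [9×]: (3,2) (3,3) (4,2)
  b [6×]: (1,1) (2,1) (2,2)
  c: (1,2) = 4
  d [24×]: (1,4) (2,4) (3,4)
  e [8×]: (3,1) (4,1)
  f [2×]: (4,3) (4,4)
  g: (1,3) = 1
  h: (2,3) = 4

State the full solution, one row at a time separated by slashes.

3 4 1 2 / 1 2 4 3 / 2 1 3 4 / 4 3 2 1

Cage c is given, leaving (1,2) = 4.
G is a freebie; hence (1,3) = 1.
Cage h is a single given cell; hence (2,3) = 4.
Cage a has product 9; hence (3,2) = 1.
Cage a needs product 9, so (3,3) = 3.
Cage a has product 9; hence (4,2) = 3.
Column 3 already has 1, which forces (4,3) = 2.
Row 4 now contains 2, leaving (4,4) = 1.
Cage b needs product 6; hence (1,1) = 3.
Row 1 now contains 3, leaving (1,4) = 2.
Cage b has product 6, so (2,1) = 1.
Column 2 now contains 3, so (2,2) = 2.
Column 4 already has 2, leaving (2,4) = 3.
Cage e's pair has product 8, so (3,1) = 2.
The 3 cells of cage d must have product 24, so (3,4) = 4.
Row 4 now contains 2, leaving (4,1) = 4.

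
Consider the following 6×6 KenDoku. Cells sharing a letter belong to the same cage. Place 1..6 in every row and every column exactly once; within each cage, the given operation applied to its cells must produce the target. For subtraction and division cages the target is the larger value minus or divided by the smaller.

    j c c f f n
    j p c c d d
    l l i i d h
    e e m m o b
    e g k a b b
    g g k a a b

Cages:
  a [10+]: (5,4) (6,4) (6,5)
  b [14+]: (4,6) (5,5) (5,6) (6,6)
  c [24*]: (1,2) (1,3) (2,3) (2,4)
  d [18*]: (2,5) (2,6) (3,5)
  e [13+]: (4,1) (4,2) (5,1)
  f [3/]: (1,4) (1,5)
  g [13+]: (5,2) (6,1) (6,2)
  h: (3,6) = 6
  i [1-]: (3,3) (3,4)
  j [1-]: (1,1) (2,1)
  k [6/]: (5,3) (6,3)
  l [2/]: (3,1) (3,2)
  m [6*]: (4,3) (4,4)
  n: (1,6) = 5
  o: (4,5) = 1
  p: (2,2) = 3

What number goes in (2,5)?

Cage n is given, leaving (1,6) = 5.
Cage p is a single given cell, leaving (2,2) = 3.
H is a freebie, leaving (3,6) = 6.
Cage o is given; hence (4,5) = 1.
Cage d has product 18; hence (2,5) = 6.
Column 6 already has 6, leaving (2,6) = 1.
1 is placed in column 5, which forces (3,5) = 3.
Column 5 already has 6; hence (5,5) = 5.
Cage c has product 24; hence (1,2) = 1.
Cage c needs product 24, which forces (1,3) = 3.
Cage f's pair has quotient 3, which forces (1,4) = 6.
Column 5 now contains 3, so (1,5) = 2.
3 is placed in column 3; hence (4,3) = 2.
Row 4 now contains 2, which forces (4,4) = 3.
Row 4 now contains 3, so (4,6) = 4.
Column 5 now contains 2; hence (6,5) = 4.
Row 1 already has 6, so (1,1) = 4.
The two cells of cage j must have difference 1, leaving (2,1) = 5.
Column 3 now contains 2; hence (2,3) = 4.
The 4 cells of cage c must have product 24, leaving (2,4) = 2.
Column 1 already has 5, which forces (4,1) = 6.
Row 4 already has 6; hence (4,2) = 5.
Cage e needs sum 13, so (5,1) = 2.
Row 5 already has 2, leaving (5,6) = 3.
2 is placed in column 1, which forces (6,1) = 3.
2 is placed in column 4, leaving (6,4) = 5.
Column 6 already has 3, which forces (6,6) = 2.
2 is placed in column 1, so (3,1) = 1.
Cage l needs two cells with quotient 2, leaving (3,2) = 2.
Cage i's pair has difference 1, leaving (3,3) = 5.
Column 4 now contains 5; hence (3,4) = 4.
The 3 cells of cage g must have sum 13; hence (5,2) = 4.
The 3 cells of cage a must have sum 10; hence (5,4) = 1.
Row 6 already has 2, which forces (6,2) = 6.
6 is placed in row 6; hence (6,3) = 1.
1 is placed in row 5; hence (5,3) = 6.
Completed grid: 4 1 3 6 2 5 / 5 3 4 2 6 1 / 1 2 5 4 3 6 / 6 5 2 3 1 4 / 2 4 6 1 5 3 / 3 6 1 5 4 2.

6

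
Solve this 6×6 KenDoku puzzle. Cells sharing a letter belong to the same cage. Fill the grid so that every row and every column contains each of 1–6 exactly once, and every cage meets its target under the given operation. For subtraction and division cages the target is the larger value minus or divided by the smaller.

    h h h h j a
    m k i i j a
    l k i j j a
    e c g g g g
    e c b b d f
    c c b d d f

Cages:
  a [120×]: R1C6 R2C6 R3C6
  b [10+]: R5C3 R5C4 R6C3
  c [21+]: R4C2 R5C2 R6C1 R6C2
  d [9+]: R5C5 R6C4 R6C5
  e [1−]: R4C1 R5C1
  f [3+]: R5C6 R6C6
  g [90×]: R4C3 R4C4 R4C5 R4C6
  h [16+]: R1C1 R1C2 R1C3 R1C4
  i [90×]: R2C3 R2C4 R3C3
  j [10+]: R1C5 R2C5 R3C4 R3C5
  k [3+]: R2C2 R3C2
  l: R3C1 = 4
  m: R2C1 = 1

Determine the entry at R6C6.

Cage m is given; hence R2C1 = 1.
Row 2 already has 1, leaving R2C2 = 2.
Cage l is given, which forces R3C1 = 4.
2 is placed in column 2; hence R3C2 = 1.
Cage c needs sum 21, leaving R6C1 = 6.
Cage j needs sum 10; hence R1C5 = 1.
Cage j needs sum 10, leaving R2C5 = 4.
Cage a has product 120, which forces R1C6 = 4.
The only place for 2 in row 4 is R4C1.
Column 1 already has 2, which forces R5C1 = 3.
Column 1 already has 3, leaving R1C1 = 5.
Row 4 needs a 4, and only R4C2 is open for it.
The 4 cells of cage c must have sum 21; hence R5C2 = 6.
Column 2 already has 4, leaving R6C2 = 5.
6 is placed in column 2, leaving R1C2 = 3.
The 3 cells of cage d must have sum 9, so R6C5 = 3.
Cage j needs sum 10, which forces R3C4 = 3.
3 is placed in column 5, which forces R3C5 = 2.
Column 5 already has 2, so R5C5 = 5.
Cage i has product 90; hence R2C3 = 3.
Column 5 already has 5; hence R4C5 = 6.
Cage b has sum 10, leaving R5C3 = 2.
Cage b needs sum 10, leaving R5C4 = 4.
Row 5 now contains 2; hence R5C6 = 1.
The 3 cells of cage b must have sum 10, which forces R6C3 = 4.
Cage d needs sum 9; hence R6C4 = 1.
Column 6 now contains 1, so R6C6 = 2.
Column 3 already has 2, which forces R1C3 = 6.
Cage h has sum 16, leaving R1C4 = 2.
6 is placed in column 3, so R3C3 = 5.
Row 3 now contains 5, which forces R3C6 = 6.
Cage g needs product 90, which forces R4C3 = 1.
Column 4 already has 1, so R4C4 = 5.
Cage g needs product 90, so R4C6 = 3.
Column 4 now contains 5, so R2C4 = 6.
Column 6 already has 6, leaving R2C6 = 5.
Completed grid: 5 3 6 2 1 4 / 1 2 3 6 4 5 / 4 1 5 3 2 6 / 2 4 1 5 6 3 / 3 6 2 4 5 1 / 6 5 4 1 3 2.

2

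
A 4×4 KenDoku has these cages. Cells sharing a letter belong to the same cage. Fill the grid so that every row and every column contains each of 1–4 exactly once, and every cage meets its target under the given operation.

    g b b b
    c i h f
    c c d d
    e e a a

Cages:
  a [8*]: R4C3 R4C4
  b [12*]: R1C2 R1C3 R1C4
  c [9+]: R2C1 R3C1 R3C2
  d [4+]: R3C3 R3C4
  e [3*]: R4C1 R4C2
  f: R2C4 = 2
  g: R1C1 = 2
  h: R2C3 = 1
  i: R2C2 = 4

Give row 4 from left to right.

1 3 2 4

Cage g is given; hence R1C1 = 2.
Cage i is a single given cell, which forces R2C2 = 4.
H is a freebie, leaving R2C3 = 1.
F is a freebie; hence R2C4 = 2.
1 is placed in column 3; hence R3C3 = 3.
Row 3 now contains 3; hence R3C4 = 1.
Column 4 now contains 2; hence R4C4 = 4.
Cage b needs product 12; hence R1C2 = 1.
Column 3 now contains 3, which forces R1C3 = 4.
4 is placed in column 4, so R1C4 = 3.
Row 2 already has 4, leaving R2C1 = 3.
Row 3 already has 1, leaving R3C1 = 4.
Row 3 now contains 3, so R3C2 = 2.
Column 1 already has 3, which forces R4C1 = 1.
1 is placed in column 2, so R4C2 = 3.
Row 4 already has 4; hence R4C3 = 2.
The full grid is 2 1 4 3 / 3 4 1 2 / 4 2 3 1 / 1 3 2 4.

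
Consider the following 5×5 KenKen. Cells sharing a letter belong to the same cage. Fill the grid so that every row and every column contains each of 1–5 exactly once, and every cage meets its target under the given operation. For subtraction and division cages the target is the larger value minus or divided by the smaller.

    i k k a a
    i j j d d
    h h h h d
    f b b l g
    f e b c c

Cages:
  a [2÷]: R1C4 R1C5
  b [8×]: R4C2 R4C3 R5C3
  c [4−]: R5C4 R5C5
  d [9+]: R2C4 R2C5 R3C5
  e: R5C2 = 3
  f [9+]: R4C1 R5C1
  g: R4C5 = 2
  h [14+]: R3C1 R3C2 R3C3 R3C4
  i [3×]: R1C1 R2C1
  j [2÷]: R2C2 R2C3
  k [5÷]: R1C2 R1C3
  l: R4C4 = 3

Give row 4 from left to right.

Cage l is given, which forces R4C4 = 3.
Cage g is a single given cell; hence R4C5 = 2.
Cage e is given, which forces R5C2 = 3.
Cage a's pair has quotient 2, which forces R1C4 = 2.
Cage b has product 8, so R5C3 = 2.
Cage j's pair has quotient 2, which forces R2C2 = 2.
Cage h has sum 14; hence R3C1 = 2.
Cage h needs sum 14, which forces R3C3 = 3.
The only place for 3 in row 1 is R1C1.
3 is placed in column 1, which forces R2C1 = 1.
Row 2 already has 1, which forces R2C3 = 4.
4 is placed in row 2, which forces R2C4 = 5.
Row 2 already has 1, so R2C5 = 3.
Column 4 already has 5; hence R3C4 = 4.
Column 3 now contains 4, so R4C3 = 1.
Column 4 already has 5; hence R5C4 = 1.
Row 5 now contains 1; hence R5C5 = 5.
Cage k's pair has quotient 5, leaving R1C2 = 1.
Column 3 already has 1, so R1C3 = 5.
1 is placed in row 1; hence R1C5 = 4.
4 is placed in row 3, so R3C2 = 5.
5 is placed in column 5, which forces R3C5 = 1.
The two cells of cage f must have sum 9; hence R4C1 = 5.
Row 4 already has 1, so R4C2 = 4.
Row 5 already has 5; hence R5C1 = 4.
The full grid is 3 1 5 2 4 / 1 2 4 5 3 / 2 5 3 4 1 / 5 4 1 3 2 / 4 3 2 1 5.

5 4 1 3 2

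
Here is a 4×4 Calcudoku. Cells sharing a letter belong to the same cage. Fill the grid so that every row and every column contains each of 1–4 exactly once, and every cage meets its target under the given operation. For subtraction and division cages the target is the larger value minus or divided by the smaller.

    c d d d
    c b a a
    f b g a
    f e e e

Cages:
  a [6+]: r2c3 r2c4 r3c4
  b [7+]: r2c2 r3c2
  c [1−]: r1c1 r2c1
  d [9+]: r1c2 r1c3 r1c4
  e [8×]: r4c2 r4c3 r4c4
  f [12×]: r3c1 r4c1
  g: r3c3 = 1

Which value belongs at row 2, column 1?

2

Cage g is given, which forces r3c3 = 1.
The 3 cells of cage a must have sum 6, which forces r2c4 = 1.
Cage e needs product 8, which forces r4c2 = 1.
In row 1, 1 can only go at r1c1, so r1c1 = 1.
Cage c's pair has difference 1, which forces r2c1 = 2.
Row 2 now contains 2, which forces r2c3 = 3.
Row 2 now contains 3, leaving r2c2 = 4.
Cage b needs two cells with sum 7, which forces r3c2 = 3.
Cage a needs sum 6, so r3c4 = 2.
Column 4 already has 2, leaving r4c4 = 4.
Column 2 now contains 3, so r1c2 = 2.
Cage d has sum 9, so r1c3 = 4.
Column 4 already has 4; hence r1c4 = 3.
Row 3 now contains 3, leaving r3c1 = 4.
4 is placed in row 4; hence r4c1 = 3.
4 is placed in row 4, leaving r4c3 = 2.
Completed grid: 1 2 4 3 / 2 4 3 1 / 4 3 1 2 / 3 1 2 4.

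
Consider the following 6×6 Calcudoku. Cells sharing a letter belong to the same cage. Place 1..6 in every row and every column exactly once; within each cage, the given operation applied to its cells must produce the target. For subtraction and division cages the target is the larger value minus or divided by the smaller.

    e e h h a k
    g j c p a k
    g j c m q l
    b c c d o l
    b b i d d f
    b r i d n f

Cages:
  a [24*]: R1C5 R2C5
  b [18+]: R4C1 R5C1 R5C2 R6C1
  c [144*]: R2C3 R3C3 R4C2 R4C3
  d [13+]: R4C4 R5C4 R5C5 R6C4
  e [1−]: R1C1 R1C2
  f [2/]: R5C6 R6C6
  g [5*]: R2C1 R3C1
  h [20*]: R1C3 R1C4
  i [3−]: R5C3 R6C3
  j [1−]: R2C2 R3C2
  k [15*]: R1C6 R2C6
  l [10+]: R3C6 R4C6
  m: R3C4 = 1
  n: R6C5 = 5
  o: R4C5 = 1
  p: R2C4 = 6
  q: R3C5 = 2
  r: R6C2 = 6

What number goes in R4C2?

P is a freebie, leaving R2C4 = 6.
Row 2 already has 6, leaving R2C5 = 4.
M is a freebie, so R3C4 = 1.
Cage q is given, leaving R3C5 = 2.
Cage o is given; hence R4C5 = 1.
R is a freebie, so R6C2 = 6.
Cage n is a single given cell, which forces R6C5 = 5.
Column 5 now contains 4, so R1C5 = 6.
Cage g needs two cells with product 5; hence R2C1 = 1.
Row 3 already has 1; hence R3C1 = 5.
Cage d needs sum 13; hence R5C5 = 3.
Cage b needs sum 18, so R5C2 = 5.
Row 5 now contains 5, so R5C4 = 2.
2 is placed in column 4, leaving R6C4 = 3.
Cage b has sum 18, which forces R4C1 = 3.
3 is placed in column 4, so R4C4 = 5.
The 4 cells of cage b must have sum 18, leaving R5C1 = 6.
Row 6 already has 3; hence R6C1 = 4.
4 is placed in row 6, so R6C3 = 1.
The two cells of cage f must have quotient 2; hence R6C6 = 2.
Column 1 now contains 4, so R1C1 = 2.
The two cells of cage h must have product 20, which forces R1C3 = 5.
5 is placed in column 4, leaving R1C4 = 4.
5 is placed in row 1; hence R1C6 = 3.
3 is placed in column 6; hence R2C6 = 5.
1 is placed in column 3, leaving R5C3 = 4.
Row 5 already has 4; hence R5C6 = 1.
Row 1 now contains 3, which forces R1C2 = 1.
Cage c has product 144, leaving R4C2 = 4.
Row 4 now contains 4, which forces R4C6 = 6.
Cage j needs two cells with difference 1, which forces R2C2 = 2.
Cage c has product 144, so R2C3 = 3.
4 is placed in column 2, leaving R3C2 = 3.
Cage c has product 144, so R3C3 = 6.
Column 6 now contains 6; hence R3C6 = 4.
6 is placed in row 4, leaving R4C3 = 2.
Filled in: 2 1 5 4 6 3 / 1 2 3 6 4 5 / 5 3 6 1 2 4 / 3 4 2 5 1 6 / 6 5 4 2 3 1 / 4 6 1 3 5 2.

4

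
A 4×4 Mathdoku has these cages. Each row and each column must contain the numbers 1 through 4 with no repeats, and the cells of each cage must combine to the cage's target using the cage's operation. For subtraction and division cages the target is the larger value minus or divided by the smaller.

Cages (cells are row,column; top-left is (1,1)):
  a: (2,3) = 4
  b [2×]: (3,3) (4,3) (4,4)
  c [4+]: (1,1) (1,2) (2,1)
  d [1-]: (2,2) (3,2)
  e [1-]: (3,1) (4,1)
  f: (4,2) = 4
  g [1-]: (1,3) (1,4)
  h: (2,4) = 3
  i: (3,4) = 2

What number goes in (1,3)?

3

Cage c needs sum 4, so (1,1) = 2.
The 3 cells of cage c must have sum 4, which forces (1,2) = 1.
Cage c needs sum 4; hence (2,1) = 1.
Cage a is given; hence (2,3) = 4.
Cage h is a single given cell; hence (2,4) = 3.
The 3 cells of cage b must have product 2, so (3,3) = 1.
I is a freebie, so (3,4) = 2.
F is a freebie, leaving (4,2) = 4.
Cage b needs product 2; hence (4,3) = 2.
Cage b needs product 2, leaving (4,4) = 1.
Column 3 now contains 4, leaving (1,3) = 3.
Column 4 now contains 3, so (1,4) = 4.
Row 2 now contains 3, which forces (2,2) = 2.
The two cells of cage e must have difference 1, leaving (3,1) = 4.
4 is placed in column 2; hence (3,2) = 3.
Row 4 now contains 4, leaving (4,1) = 3.
Filled in: 2 1 3 4 / 1 2 4 3 / 4 3 1 2 / 3 4 2 1.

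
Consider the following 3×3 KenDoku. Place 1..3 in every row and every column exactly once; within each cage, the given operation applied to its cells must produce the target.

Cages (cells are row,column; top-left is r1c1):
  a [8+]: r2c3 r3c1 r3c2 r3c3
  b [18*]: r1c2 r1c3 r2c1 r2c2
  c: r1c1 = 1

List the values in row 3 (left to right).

Cage c is given, leaving r1c1 = 1.
The 4 cells of cage a must have sum 8, so r2c3 = 2.
The 4 cells of cage b must have product 18, so r1c2 = 2.
2 is placed in column 3, leaving r1c3 = 3.
Row 2 already has 2, so r2c1 = 3.
Cage b needs product 18; hence r2c2 = 1.
Column 1 now contains 3; hence r3c1 = 2.
1 is placed in column 2, leaving r3c2 = 3.
3 is placed in column 3, leaving r3c3 = 1.
Completed grid: 1 2 3 / 3 1 2 / 2 3 1.

2 3 1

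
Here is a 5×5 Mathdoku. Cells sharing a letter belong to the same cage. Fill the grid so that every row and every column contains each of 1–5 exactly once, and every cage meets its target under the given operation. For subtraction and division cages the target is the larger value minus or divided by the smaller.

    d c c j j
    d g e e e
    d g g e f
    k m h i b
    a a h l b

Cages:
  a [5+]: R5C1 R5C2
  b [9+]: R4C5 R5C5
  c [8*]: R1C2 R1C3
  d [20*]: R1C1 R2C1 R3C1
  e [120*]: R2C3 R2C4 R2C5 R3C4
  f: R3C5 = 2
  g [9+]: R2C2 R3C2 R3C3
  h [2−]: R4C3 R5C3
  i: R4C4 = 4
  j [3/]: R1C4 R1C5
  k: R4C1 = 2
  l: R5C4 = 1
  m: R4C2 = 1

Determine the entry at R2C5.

Cage f is given; hence R3C5 = 2.
Cage k is a single given cell, which forces R4C1 = 2.
M is a freebie, which forces R4C2 = 1.
Cage i is given, leaving R4C4 = 4.
Row 4 already has 4, which forces R4C5 = 5.
Cage l is a single given cell, leaving R5C4 = 1.
5 is placed in column 5; hence R5C5 = 4.
Column 4 already has 1; hence R1C4 = 3.
Cage j needs two cells with quotient 3; hence R1C5 = 1.
Cage e has product 120, so R2C3 = 4.
Cage e needs product 120, which forces R2C4 = 2.
Column 5 already has 4, which forces R2C5 = 3.
Cage e needs product 120, which forces R3C4 = 5.
Row 4 already has 5; hence R4C3 = 3.
4 is placed in row 5; hence R5C1 = 3.
Cage a's pair has sum 5, which forces R5C2 = 2.
Cage h needs two cells with difference 2, which forces R5C3 = 5.
Column 2 now contains 2; hence R1C2 = 4.
Column 3 already has 4, leaving R1C3 = 2.
3 is placed in row 2, so R2C2 = 5.
Cage g has sum 9, so R3C2 = 3.
3 is placed in column 3, leaving R3C3 = 1.
Row 1 already has 4; hence R1C1 = 5.
Row 2 already has 5, leaving R2C1 = 1.
Row 3 already has 1, so R3C1 = 4.
The full grid is 5 4 2 3 1 / 1 5 4 2 3 / 4 3 1 5 2 / 2 1 3 4 5 / 3 2 5 1 4.

3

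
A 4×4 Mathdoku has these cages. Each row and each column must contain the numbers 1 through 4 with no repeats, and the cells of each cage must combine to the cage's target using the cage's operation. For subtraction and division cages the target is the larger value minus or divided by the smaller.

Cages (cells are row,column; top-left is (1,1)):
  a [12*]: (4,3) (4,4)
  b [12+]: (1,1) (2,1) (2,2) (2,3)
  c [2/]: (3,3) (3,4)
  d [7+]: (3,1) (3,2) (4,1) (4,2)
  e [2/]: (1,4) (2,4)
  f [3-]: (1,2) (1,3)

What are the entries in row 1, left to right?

3 4 1 2

The only place for 2 in row 1 is (1,4).
The two cells of cage c must have quotient 2, leaving (3,3) = 2.
In row 1, 3 can only go at (1,1), so (1,1) = 3.
Column 1 now contains 3, so (3,1) = 1.
The 4 cells of cage d must have sum 7, leaving (3,2) = 3.
Row 3 now contains 1, which forces (3,4) = 4.
The 4 cells of cage d must have sum 7, which forces (4,1) = 2.
Cage d needs sum 7, so (4,2) = 1.
Column 4 already has 4; hence (4,4) = 3.
Column 2 already has 1, leaving (1,2) = 4.
The two cells of cage f must have difference 3, which forces (1,3) = 1.
Column 1 already has 2, leaving (2,1) = 4.
The 4 cells of cage b must have sum 12, so (2,2) = 2.
The 4 cells of cage b must have sum 12, leaving (2,3) = 3.
Column 4 already has 4, so (2,4) = 1.
Row 4 now contains 3; hence (4,3) = 4.
Filled in: 3 4 1 2 / 4 2 3 1 / 1 3 2 4 / 2 1 4 3.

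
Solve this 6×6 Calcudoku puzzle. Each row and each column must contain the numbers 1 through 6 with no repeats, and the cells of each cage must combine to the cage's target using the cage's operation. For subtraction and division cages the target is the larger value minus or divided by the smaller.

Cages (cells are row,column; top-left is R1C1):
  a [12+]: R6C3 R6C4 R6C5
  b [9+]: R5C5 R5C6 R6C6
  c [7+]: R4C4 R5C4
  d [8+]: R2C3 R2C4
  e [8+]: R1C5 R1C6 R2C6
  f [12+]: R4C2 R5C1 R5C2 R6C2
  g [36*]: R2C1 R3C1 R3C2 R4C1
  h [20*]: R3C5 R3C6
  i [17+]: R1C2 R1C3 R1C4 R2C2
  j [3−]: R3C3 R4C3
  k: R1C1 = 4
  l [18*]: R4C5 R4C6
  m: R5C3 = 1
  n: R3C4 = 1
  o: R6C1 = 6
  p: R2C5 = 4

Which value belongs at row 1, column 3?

3

Cage k is given, so R1C1 = 4.
P is a freebie, leaving R2C5 = 4.
Cage n is a single given cell; hence R3C4 = 1.
4 is placed in column 5, leaving R3C5 = 5.
Row 3 now contains 5, so R3C6 = 4.
M is a freebie, which forces R5C3 = 1.
O is a freebie, which forces R6C1 = 6.
Cage g has product 36; hence R3C2 = 6.
The 3 cells of cage a must have sum 12, leaving R6C5 = 3.
Column 5 already has 3, which forces R4C5 = 6.
Cage l needs two cells with product 18, so R4C6 = 3.
Column 5 now contains 6, leaving R5C5 = 2.
Column 5 now contains 2; hence R1C5 = 1.
Cage j's pair has difference 3, so R3C3 = 2.
Row 4 already has 6, so R4C3 = 5.
Cage f has sum 12, so R5C1 = 5.
The 4 cells of cage f must have sum 12, which forces R5C2 = 4.
Row 5 now contains 5, so R5C4 = 3.
Row 5 now contains 5; hence R5C6 = 6.
5 is placed in column 3, which forces R6C3 = 4.
Row 6 already has 4; hence R6C4 = 5.
1 is placed in row 1, so R1C2 = 5.
The 4 cells of cage i must have sum 17; hence R1C3 = 3.
Column 4 now contains 5, so R1C4 = 6.
Row 1 now contains 5; hence R1C6 = 2.
The 4 cells of cage i must have sum 17, leaving R2C2 = 3.
Cage d needs two cells with sum 8, which forces R2C3 = 6.
Cage d needs two cells with sum 8, so R2C4 = 2.
Column 6 already has 2; hence R2C6 = 5.
Row 3 already has 2, leaving R3C1 = 3.
The two cells of cage c must have sum 7, which forces R4C4 = 4.
The 3 cells of cage b must have sum 9; hence R6C6 = 1.
Row 2 now contains 2, leaving R2C1 = 1.
The 4 cells of cage g must have product 36, which forces R4C1 = 2.
The 4 cells of cage f must have sum 12; hence R4C2 = 1.
Row 6 already has 1, which forces R6C2 = 2.
The full grid is 4 5 3 6 1 2 / 1 3 6 2 4 5 / 3 6 2 1 5 4 / 2 1 5 4 6 3 / 5 4 1 3 2 6 / 6 2 4 5 3 1.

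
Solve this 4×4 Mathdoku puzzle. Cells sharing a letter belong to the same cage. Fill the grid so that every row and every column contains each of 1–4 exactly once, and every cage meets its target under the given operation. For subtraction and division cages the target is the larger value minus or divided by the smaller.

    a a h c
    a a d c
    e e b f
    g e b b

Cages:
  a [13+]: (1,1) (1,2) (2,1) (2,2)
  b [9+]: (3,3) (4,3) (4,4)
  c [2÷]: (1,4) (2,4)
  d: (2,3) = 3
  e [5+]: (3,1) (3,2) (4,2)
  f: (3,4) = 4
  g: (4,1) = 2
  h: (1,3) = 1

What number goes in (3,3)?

Cage h is given; hence (1,3) = 1.
D is a freebie, leaving (2,3) = 3.
Cage f is given, which forces (3,4) = 4.
G is a freebie, so (4,1) = 2.
2 is placed in row 4, so (4,2) = 1.
2 is placed in row 4, leaving (4,3) = 4.
2 is placed in row 4; hence (4,4) = 3.
The 4 cells of cage a must have sum 13, which forces (1,1) = 3.
Cage a needs sum 13, which forces (1,2) = 4.
4 is placed in column 4, which forces (1,4) = 2.
2 is placed in column 1, leaving (2,1) = 4.
The 4 cells of cage a must have sum 13, which forces (2,2) = 2.
Cage c needs two cells with quotient 2, which forces (2,4) = 1.
2 is placed in column 1, which forces (3,1) = 1.
1 is placed in column 2, which forces (3,2) = 3.
4 is placed in row 3; hence (3,3) = 2.
Completed grid: 3 4 1 2 / 4 2 3 1 / 1 3 2 4 / 2 1 4 3.

2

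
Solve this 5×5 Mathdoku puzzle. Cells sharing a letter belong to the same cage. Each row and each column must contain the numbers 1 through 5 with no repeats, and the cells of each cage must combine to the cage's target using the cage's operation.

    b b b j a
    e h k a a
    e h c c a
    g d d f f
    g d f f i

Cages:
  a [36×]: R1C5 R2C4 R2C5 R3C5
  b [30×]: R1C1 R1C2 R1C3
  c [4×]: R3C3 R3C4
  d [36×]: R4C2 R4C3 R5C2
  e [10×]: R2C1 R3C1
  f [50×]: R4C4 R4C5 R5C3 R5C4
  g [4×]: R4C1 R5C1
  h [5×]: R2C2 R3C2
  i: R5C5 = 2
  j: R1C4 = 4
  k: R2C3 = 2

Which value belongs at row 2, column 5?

4

Cage j is a single given cell, so R1C4 = 4.
Cage k is a single given cell, which forces R2C3 = 2.
The 4 cells of cage a must have product 36, leaving R2C4 = 3.
Column 4 now contains 4, so R3C4 = 1.
Cage d needs product 36; hence R4C2 = 4.
The 3 cells of cage d must have product 36, leaving R4C3 = 3.
Cage d needs product 36, leaving R5C2 = 3.
Cage i is a single given cell; hence R5C5 = 2.
The 3 cells of cage b must have product 30; hence R1C1 = 3.
Cage b needs product 30, leaving R1C2 = 2.
Column 3 already has 3, so R1C3 = 5.
Row 1 already has 3, which forces R1C5 = 1.
Row 2 already has 2, leaving R2C1 = 5.
Cage h's pair has product 5, so R2C2 = 1.
Column 5 now contains 1; hence R2C5 = 4.
Cage e needs two cells with product 10, so R3C1 = 2.
1 is placed in row 3, which forces R3C2 = 5.
1 is placed in row 3, which forces R3C3 = 4.
4 is placed in column 5, so R3C5 = 3.
4 is placed in row 4, leaving R4C1 = 1.
Cage f needs product 50; hence R4C4 = 2.
Cage f needs product 50, so R4C5 = 5.
Cage g's pair has product 4, so R5C1 = 4.
Cage f needs product 50, which forces R5C3 = 1.
Row 5 already has 2; hence R5C4 = 5.
Filled in: 3 2 5 4 1 / 5 1 2 3 4 / 2 5 4 1 3 / 1 4 3 2 5 / 4 3 1 5 2.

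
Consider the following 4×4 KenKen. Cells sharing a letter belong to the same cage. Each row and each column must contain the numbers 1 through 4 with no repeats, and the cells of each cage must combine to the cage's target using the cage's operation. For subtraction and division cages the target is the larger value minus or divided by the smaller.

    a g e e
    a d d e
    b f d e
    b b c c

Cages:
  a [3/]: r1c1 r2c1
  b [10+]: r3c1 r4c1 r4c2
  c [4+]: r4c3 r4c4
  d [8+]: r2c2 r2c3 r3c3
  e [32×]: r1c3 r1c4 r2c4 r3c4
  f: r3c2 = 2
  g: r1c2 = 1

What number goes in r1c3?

4

Cage g is given, which forces r1c2 = 1.
Cage e has product 32, so r1c3 = 4.
Row 1 already has 1, so r1c4 = 2.
F is a freebie, which forces r3c2 = 2.
Row 1 already has 1, leaving r1c1 = 3.
Cage a's pair has quotient 3, so r2c1 = 1.
Row 2 now contains 1, leaving r2c4 = 4.
Column 1 now contains 3, leaving r3c1 = 4.
4 is placed in column 4; hence r3c4 = 1.
Column 1 now contains 4, which forces r4c1 = 2.
1 is placed in column 4, which forces r4c4 = 3.
4 is placed in row 2, so r2c2 = 3.
Cage d needs sum 8; hence r2c3 = 2.
1 is placed in row 3, which forces r3c3 = 3.
Row 4 already has 3, so r4c2 = 4.
Row 4 already has 3, leaving r4c3 = 1.
The full grid is 3 1 4 2 / 1 3 2 4 / 4 2 3 1 / 2 4 1 3.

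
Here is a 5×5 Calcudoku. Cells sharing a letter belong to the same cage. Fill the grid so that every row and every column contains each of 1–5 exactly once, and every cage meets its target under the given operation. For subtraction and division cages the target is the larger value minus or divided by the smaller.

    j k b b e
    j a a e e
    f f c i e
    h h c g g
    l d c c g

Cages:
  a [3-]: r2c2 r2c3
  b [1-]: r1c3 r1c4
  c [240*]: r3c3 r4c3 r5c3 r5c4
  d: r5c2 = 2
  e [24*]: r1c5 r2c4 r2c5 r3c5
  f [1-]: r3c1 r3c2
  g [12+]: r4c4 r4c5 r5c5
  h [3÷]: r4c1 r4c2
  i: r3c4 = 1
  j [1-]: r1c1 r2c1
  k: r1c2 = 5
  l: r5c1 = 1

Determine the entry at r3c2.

3

Cage k is a single given cell, leaving r1c2 = 5.
Cage i is a single given cell, so r3c4 = 1.
Cage l is given, leaving r5c1 = 1.
D is a freebie, which forces r5c2 = 2.
Cage c has product 240; hence r5c4 = 4.
Column 1 now contains 1, which forces r4c1 = 3.
Cage h needs two cells with quotient 3; hence r4c2 = 1.
Row 4 now contains 3, leaving r4c4 = 5.
The two cells of cage j must have difference 1, so r1c1 = 4.
Cage j's pair has difference 1; hence r2c1 = 5.
Column 2 already has 1, which forces r2c2 = 4.
The two cells of cage a must have difference 3, leaving r2c3 = 1.
5 is placed in column 1; hence r3c1 = 2.
Column 2 now contains 4, so r3c2 = 3.
Row 3 already has 3; hence r3c3 = 5.
Row 3 already has 3, so r3c5 = 4.
Row 4 now contains 5; hence r4c3 = 4.
Column 5 already has 4, so r4c5 = 2.
5 is placed in column 3, leaving r5c3 = 3.
Row 5 already has 3, leaving r5c5 = 5.
Column 3 now contains 3, leaving r1c3 = 2.
The two cells of cage b must have difference 1, which forces r1c4 = 3.
Cage e needs product 24, leaving r1c5 = 1.
Cage e has product 24, leaving r2c4 = 2.
Column 5 already has 2, which forces r2c5 = 3.
The full grid is 4 5 2 3 1 / 5 4 1 2 3 / 2 3 5 1 4 / 3 1 4 5 2 / 1 2 3 4 5.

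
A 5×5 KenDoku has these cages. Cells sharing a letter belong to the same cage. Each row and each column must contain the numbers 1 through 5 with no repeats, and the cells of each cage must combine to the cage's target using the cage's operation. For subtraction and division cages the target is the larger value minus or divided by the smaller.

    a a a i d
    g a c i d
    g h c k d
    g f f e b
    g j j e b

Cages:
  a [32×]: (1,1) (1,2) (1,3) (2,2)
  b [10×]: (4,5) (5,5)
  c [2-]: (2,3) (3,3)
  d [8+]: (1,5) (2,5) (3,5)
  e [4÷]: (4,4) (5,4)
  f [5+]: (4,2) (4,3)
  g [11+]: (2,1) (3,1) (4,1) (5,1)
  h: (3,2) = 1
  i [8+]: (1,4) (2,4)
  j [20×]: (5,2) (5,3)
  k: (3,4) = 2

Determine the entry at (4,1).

1

The 4 cells of cage a must have product 32, so (2,2) = 4.
H is a freebie, leaving (3,2) = 1.
K is a freebie; hence (3,4) = 2.
Column 2 now contains 4, so (5,2) = 5.
5 is placed in row 5, which forces (5,3) = 4.
Row 5 now contains 4, which forces (5,4) = 1.
5 is placed in row 5, which forces (5,5) = 2.
The 4 cells of cage a must have product 32, so (1,1) = 4.
Column 2 already has 1, leaving (1,2) = 2.
Cage a needs product 32, so (1,3) = 1.
1 is placed in row 1, so (1,5) = 3.
Column 5 already has 3; hence (2,5) = 1.
Cage g has sum 11, which forces (3,1) = 5.
5 is placed in row 3, leaving (3,3) = 3.
Column 5 already has 3, so (3,5) = 4.
Column 2 now contains 2, which forces (4,2) = 3.
3 is placed in column 3, which forces (4,3) = 2.
Column 4 now contains 1; hence (4,4) = 4.
2 is placed in column 5, which forces (4,5) = 5.
2 is placed in row 5, so (5,1) = 3.
Row 1 already has 3, so (1,4) = 5.
Row 2 already has 1, which forces (2,1) = 2.
3 is placed in column 3, leaving (2,3) = 5.
Cage i needs two cells with sum 8; hence (2,4) = 3.
2 is placed in row 4, which forces (4,1) = 1.
Completed grid: 4 2 1 5 3 / 2 4 5 3 1 / 5 1 3 2 4 / 1 3 2 4 5 / 3 5 4 1 2.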